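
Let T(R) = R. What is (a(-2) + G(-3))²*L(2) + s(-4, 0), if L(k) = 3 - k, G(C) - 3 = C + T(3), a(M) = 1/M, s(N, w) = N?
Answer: 9/4 ≈ 2.2500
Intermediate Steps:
a(M) = 1/M
G(C) = 6 + C (G(C) = 3 + (C + 3) = 3 + (3 + C) = 6 + C)
(a(-2) + G(-3))²*L(2) + s(-4, 0) = (1/(-2) + (6 - 3))²*(3 - 1*2) - 4 = (-½ + 3)²*(3 - 2) - 4 = (5/2)²*1 - 4 = (25/4)*1 - 4 = 25/4 - 4 = 9/4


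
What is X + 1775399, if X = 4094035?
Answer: 5869434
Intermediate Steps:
X + 1775399 = 4094035 + 1775399 = 5869434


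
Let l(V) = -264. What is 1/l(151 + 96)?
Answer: -1/264 ≈ -0.0037879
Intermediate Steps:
1/l(151 + 96) = 1/(-264) = -1/264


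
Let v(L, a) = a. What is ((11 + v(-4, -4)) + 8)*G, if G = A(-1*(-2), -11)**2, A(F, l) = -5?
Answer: 375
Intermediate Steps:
G = 25 (G = (-5)**2 = 25)
((11 + v(-4, -4)) + 8)*G = ((11 - 4) + 8)*25 = (7 + 8)*25 = 15*25 = 375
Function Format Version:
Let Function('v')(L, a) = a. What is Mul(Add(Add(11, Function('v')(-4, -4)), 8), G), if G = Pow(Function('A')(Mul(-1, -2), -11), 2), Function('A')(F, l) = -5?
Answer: 375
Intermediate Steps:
G = 25 (G = Pow(-5, 2) = 25)
Mul(Add(Add(11, Function('v')(-4, -4)), 8), G) = Mul(Add(Add(11, -4), 8), 25) = Mul(Add(7, 8), 25) = Mul(15, 25) = 375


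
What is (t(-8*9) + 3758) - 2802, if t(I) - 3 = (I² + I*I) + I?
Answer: 11255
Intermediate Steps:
t(I) = 3 + I + 2*I² (t(I) = 3 + ((I² + I*I) + I) = 3 + ((I² + I²) + I) = 3 + (2*I² + I) = 3 + (I + 2*I²) = 3 + I + 2*I²)
(t(-8*9) + 3758) - 2802 = ((3 - 8*9 + 2*(-8*9)²) + 3758) - 2802 = ((3 - 72 + 2*(-72)²) + 3758) - 2802 = ((3 - 72 + 2*5184) + 3758) - 2802 = ((3 - 72 + 10368) + 3758) - 2802 = (10299 + 3758) - 2802 = 14057 - 2802 = 11255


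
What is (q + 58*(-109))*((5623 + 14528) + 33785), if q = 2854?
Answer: -187050048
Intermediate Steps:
(q + 58*(-109))*((5623 + 14528) + 33785) = (2854 + 58*(-109))*((5623 + 14528) + 33785) = (2854 - 6322)*(20151 + 33785) = -3468*53936 = -187050048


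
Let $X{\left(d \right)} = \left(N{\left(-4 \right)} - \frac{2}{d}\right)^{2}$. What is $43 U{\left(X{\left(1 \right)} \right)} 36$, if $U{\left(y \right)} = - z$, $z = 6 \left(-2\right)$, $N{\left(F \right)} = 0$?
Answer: $18576$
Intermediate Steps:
$z = -12$
$X{\left(d \right)} = \frac{4}{d^{2}}$ ($X{\left(d \right)} = \left(0 - \frac{2}{d}\right)^{2} = \left(- \frac{2}{d}\right)^{2} = \frac{4}{d^{2}}$)
$U{\left(y \right)} = 12$ ($U{\left(y \right)} = \left(-1\right) \left(-12\right) = 12$)
$43 U{\left(X{\left(1 \right)} \right)} 36 = 43 \cdot 12 \cdot 36 = 516 \cdot 36 = 18576$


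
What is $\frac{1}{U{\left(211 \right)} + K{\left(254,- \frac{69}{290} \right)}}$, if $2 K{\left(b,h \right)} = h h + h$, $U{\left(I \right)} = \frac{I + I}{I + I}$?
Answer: $\frac{168200}{152951} \approx 1.0997$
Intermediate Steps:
$U{\left(I \right)} = 1$ ($U{\left(I \right)} = \frac{2 I}{2 I} = 2 I \frac{1}{2 I} = 1$)
$K{\left(b,h \right)} = \frac{h}{2} + \frac{h^{2}}{2}$ ($K{\left(b,h \right)} = \frac{h h + h}{2} = \frac{h^{2} + h}{2} = \frac{h + h^{2}}{2} = \frac{h}{2} + \frac{h^{2}}{2}$)
$\frac{1}{U{\left(211 \right)} + K{\left(254,- \frac{69}{290} \right)}} = \frac{1}{1 + \frac{- \frac{69}{290} \left(1 - \frac{69}{290}\right)}{2}} = \frac{1}{1 + \frac{\left(-69\right) \frac{1}{290} \left(1 - \frac{69}{290}\right)}{2}} = \frac{1}{1 + \frac{1}{2} \left(- \frac{69}{290}\right) \left(1 - \frac{69}{290}\right)} = \frac{1}{1 + \frac{1}{2} \left(- \frac{69}{290}\right) \frac{221}{290}} = \frac{1}{1 - \frac{15249}{168200}} = \frac{1}{\frac{152951}{168200}} = \frac{168200}{152951}$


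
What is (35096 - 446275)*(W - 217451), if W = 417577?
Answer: -82287608554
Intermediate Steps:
(35096 - 446275)*(W - 217451) = (35096 - 446275)*(417577 - 217451) = -411179*200126 = -82287608554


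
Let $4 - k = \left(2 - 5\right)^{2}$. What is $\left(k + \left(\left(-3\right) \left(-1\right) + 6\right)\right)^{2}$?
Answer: $16$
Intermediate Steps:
$k = -5$ ($k = 4 - \left(2 - 5\right)^{2} = 4 - \left(-3\right)^{2} = 4 - 9 = -5$)
$\left(k + \left(\left(-3\right) \left(-1\right) + 6\right)\right)^{2} = \left(-5 + \left(\left(-3\right) \left(-1\right) + 6\right)\right)^{2} = \left(-5 + \left(3 + 6\right)\right)^{2} = \left(-5 + 9\right)^{2} = 4^{2} = 16$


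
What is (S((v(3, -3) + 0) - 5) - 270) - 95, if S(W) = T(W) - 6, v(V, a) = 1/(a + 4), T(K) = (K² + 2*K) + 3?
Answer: -360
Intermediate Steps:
T(K) = 3 + K² + 2*K
v(V, a) = 1/(4 + a)
S(W) = -3 + W² + 2*W (S(W) = (3 + W² + 2*W) - 6 = -3 + W² + 2*W)
(S((v(3, -3) + 0) - 5) - 270) - 95 = ((-3 + ((1/(4 - 3) + 0) - 5)² + 2*((1/(4 - 3) + 0) - 5)) - 270) - 95 = ((-3 + ((1/1 + 0) - 5)² + 2*((1/1 + 0) - 5)) - 270) - 95 = ((-3 + ((1 + 0) - 5)² + 2*((1 + 0) - 5)) - 270) - 95 = ((-3 + (1 - 5)² + 2*(1 - 5)) - 270) - 95 = ((-3 + (-4)² + 2*(-4)) - 270) - 95 = ((-3 + 16 - 8) - 270) - 95 = (5 - 270) - 95 = -265 - 95 = -360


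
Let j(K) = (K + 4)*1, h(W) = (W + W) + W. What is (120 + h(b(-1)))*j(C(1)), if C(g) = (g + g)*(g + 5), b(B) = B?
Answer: 1872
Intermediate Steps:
h(W) = 3*W (h(W) = 2*W + W = 3*W)
C(g) = 2*g*(5 + g) (C(g) = (2*g)*(5 + g) = 2*g*(5 + g))
j(K) = 4 + K (j(K) = (4 + K)*1 = 4 + K)
(120 + h(b(-1)))*j(C(1)) = (120 + 3*(-1))*(4 + 2*1*(5 + 1)) = (120 - 3)*(4 + 2*1*6) = 117*(4 + 12) = 117*16 = 1872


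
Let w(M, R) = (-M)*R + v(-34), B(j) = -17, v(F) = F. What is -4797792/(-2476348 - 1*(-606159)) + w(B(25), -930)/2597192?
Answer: 182811113611/71429998666 ≈ 2.5593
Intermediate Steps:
w(M, R) = -34 - M*R (w(M, R) = (-M)*R - 34 = -M*R - 34 = -34 - M*R)
-4797792/(-2476348 - 1*(-606159)) + w(B(25), -930)/2597192 = -4797792/(-2476348 - 1*(-606159)) + (-34 - 1*(-17)*(-930))/2597192 = -4797792/(-2476348 + 606159) + (-34 - 15810)*(1/2597192) = -4797792/(-1870189) - 15844*1/2597192 = -4797792*(-1/1870189) - 233/38194 = 4797792/1870189 - 233/38194 = 182811113611/71429998666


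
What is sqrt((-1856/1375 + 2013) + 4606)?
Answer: sqrt(500459795)/275 ≈ 81.349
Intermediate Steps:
sqrt((-1856/1375 + 2013) + 4606) = sqrt(2766019/1375 + 4606) = sqrt(9099269/1375) = sqrt(500459795)/275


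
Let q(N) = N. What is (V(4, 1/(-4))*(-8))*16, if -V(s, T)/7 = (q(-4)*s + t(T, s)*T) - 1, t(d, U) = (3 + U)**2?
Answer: -26208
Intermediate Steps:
V(s, T) = 7 + 28*s - 7*T*(3 + s)**2 (V(s, T) = -7*((-4*s + (3 + s)**2*T) - 1) = -7*((-4*s + T*(3 + s)**2) - 1) = -7*(-1 - 4*s + T*(3 + s)**2) = 7 + 28*s - 7*T*(3 + s)**2)
(V(4, 1/(-4))*(-8))*16 = ((7 + 28*4 - 7*(3 + 4)**2/(-4))*(-8))*16 = ((7 + 112 - 7*(-1/4)*7**2)*(-8))*16 = ((7 + 112 - 7*(-1/4)*49)*(-8))*16 = ((7 + 112 + 343/4)*(-8))*16 = ((819/4)*(-8))*16 = -1638*16 = -26208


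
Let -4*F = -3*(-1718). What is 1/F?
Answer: -2/2577 ≈ -0.00077610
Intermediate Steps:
F = -2577/2 (F = -(-3)*(-1718)/4 = -¼*5154 = -2577/2 ≈ -1288.5)
1/F = 1/(-2577/2) = -2/2577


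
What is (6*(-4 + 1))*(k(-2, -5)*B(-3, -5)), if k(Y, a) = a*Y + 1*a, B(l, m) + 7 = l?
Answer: 900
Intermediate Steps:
B(l, m) = -7 + l
k(Y, a) = a + Y*a (k(Y, a) = Y*a + a = a + Y*a)
(6*(-4 + 1))*(k(-2, -5)*B(-3, -5)) = (6*(-4 + 1))*((-5*(1 - 2))*(-7 - 3)) = (6*(-3))*(-5*(-1)*(-10)) = -90*(-10) = -18*(-50) = 900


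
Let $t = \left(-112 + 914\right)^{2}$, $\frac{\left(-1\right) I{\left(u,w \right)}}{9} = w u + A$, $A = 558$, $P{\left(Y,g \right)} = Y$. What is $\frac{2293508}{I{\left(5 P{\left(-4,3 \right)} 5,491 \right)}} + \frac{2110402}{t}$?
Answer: $\frac{599295431147}{70250419278} \approx 8.5308$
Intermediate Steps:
$I{\left(u,w \right)} = -5022 - 9 u w$ ($I{\left(u,w \right)} = - 9 \left(w u + 558\right) = - 9 \left(u w + 558\right) = - 9 \left(558 + u w\right) = -5022 - 9 u w$)
$t = 643204$ ($t = 802^{2} = 643204$)
$\frac{2293508}{I{\left(5 P{\left(-4,3 \right)} 5,491 \right)}} + \frac{2110402}{t} = \frac{2293508}{-5022 - 9 \cdot 5 \left(-4\right) 5 \cdot 491} + \frac{2110402}{643204} = \frac{2293508}{-5022 - 9 \left(\left(-20\right) 5\right) 491} + 2110402 \cdot \frac{1}{643204} = \frac{2293508}{-5022 - \left(-900\right) 491} + \frac{1055201}{321602} = \frac{2293508}{-5022 + 441900} + \frac{1055201}{321602} = \frac{2293508}{436878} + \frac{1055201}{321602} = 2293508 \cdot \frac{1}{436878} + \frac{1055201}{321602} = \frac{1146754}{218439} + \frac{1055201}{321602} = \frac{599295431147}{70250419278}$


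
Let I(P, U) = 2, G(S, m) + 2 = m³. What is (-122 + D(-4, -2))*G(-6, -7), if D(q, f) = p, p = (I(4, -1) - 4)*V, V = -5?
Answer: 38640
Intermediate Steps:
G(S, m) = -2 + m³
p = 10 (p = (2 - 4)*(-5) = -2*(-5) = 10)
D(q, f) = 10
(-122 + D(-4, -2))*G(-6, -7) = (-122 + 10)*(-2 + (-7)³) = -112*(-2 - 343) = -112*(-345) = 38640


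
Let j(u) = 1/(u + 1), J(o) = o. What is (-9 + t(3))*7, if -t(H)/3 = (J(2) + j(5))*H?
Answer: -399/2 ≈ -199.50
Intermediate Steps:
j(u) = 1/(1 + u)
t(H) = -13*H/2 (t(H) = -3*(2 + 1/(1 + 5))*H = -3*(2 + 1/6)*H = -3*(2 + ⅙)*H = -13*H/2)
(-9 + t(3))*7 = (-9 - 13/2*3)*7 = (-9 - 39/2)*7 = -57/2*7 = -399/2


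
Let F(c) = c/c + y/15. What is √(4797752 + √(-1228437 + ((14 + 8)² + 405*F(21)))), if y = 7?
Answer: √(4797752 + I*√1227359) ≈ 2190.4 + 0.25*I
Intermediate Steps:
F(c) = 22/15 (F(c) = c/c + 7/15 = 1 + 7*(1/15) = 1 + 7/15 = 22/15)
√(4797752 + √(-1228437 + ((14 + 8)² + 405*F(21)))) = √(4797752 + √(-1228437 + ((14 + 8)² + 405*(22/15)))) = √(4797752 + √(-1228437 + (22² + 594))) = √(4797752 + √(-1228437 + (484 + 594))) = √(4797752 + √(-1228437 + 1078)) = √(4797752 + √(-1227359)) = √(4797752 + I*√1227359)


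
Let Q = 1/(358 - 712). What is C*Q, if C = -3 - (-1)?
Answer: 1/177 ≈ 0.0056497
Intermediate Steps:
C = -2 (C = -3 - 1*(-1) = -3 + 1 = -2)
Q = -1/354 (Q = 1/(-354) = -1/354 ≈ -0.0028249)
C*Q = -2*(-1/354) = 1/177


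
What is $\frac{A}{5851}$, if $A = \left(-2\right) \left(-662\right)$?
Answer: $\frac{1324}{5851} \approx 0.22629$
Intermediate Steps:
$A = 1324$
$\frac{A}{5851} = \frac{1324}{5851}$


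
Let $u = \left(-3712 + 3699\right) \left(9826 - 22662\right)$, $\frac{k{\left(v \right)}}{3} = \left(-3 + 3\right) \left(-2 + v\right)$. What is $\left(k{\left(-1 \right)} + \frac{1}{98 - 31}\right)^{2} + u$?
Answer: $\frac{749070453}{4489} \approx 1.6687 \cdot 10^{5}$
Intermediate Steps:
$k{\left(v \right)} = 0$ ($k{\left(v \right)} = 3 \left(-3 + 3\right) \left(-2 + v\right) = 3 \cdot 0 \left(-2 + v\right) = 3 \cdot 0 = 0$)
$u = 166868$ ($u = \left(-13\right) \left(-12836\right) = 166868$)
$\left(k{\left(-1 \right)} + \frac{1}{98 - 31}\right)^{2} + u = \left(0 + \frac{1}{98 - 31}\right)^{2} + 166868 = \left(0 + \frac{1}{67}\right)^{2} + 166868 = \left(\frac{1}{67}\right)^{2} + 166868 = \frac{1}{4489} + 166868 = \frac{749070453}{4489}$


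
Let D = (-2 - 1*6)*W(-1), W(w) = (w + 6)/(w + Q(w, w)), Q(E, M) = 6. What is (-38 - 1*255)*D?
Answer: 2344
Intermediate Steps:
W(w) = 1 (W(w) = (w + 6)/(w + 6) = (6 + w)/(6 + w) = 1)
D = -8 (D = (-2 - 1*6)*1 = (-2 - 6)*1 = -8*1 = -8)
(-38 - 1*255)*D = (-38 - 1*255)*(-8) = (-38 - 255)*(-8) = -293*(-8) = 2344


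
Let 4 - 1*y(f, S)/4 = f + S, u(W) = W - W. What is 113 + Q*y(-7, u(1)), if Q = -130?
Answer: -5607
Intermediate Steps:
u(W) = 0
y(f, S) = 16 - 4*S - 4*f (y(f, S) = 16 - 4*(f + S) = 16 - 4*(S + f) = 16 + (-4*S - 4*f) = 16 - 4*S - 4*f)
113 + Q*y(-7, u(1)) = 113 - 130*(16 - 4*0 - 4*(-7)) = 113 - 130*(16 + 0 + 28) = 113 - 130*44 = 113 - 5720 = -5607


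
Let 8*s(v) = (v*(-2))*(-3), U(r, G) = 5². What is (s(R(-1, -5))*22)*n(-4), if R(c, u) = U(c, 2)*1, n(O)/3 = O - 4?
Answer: -9900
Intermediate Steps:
n(O) = -12 + 3*O (n(O) = 3*(O - 4) = 3*(-4 + O) = -12 + 3*O)
U(r, G) = 25
R(c, u) = 25 (R(c, u) = 25*1 = 25)
s(v) = 3*v/4 (s(v) = ((v*(-2))*(-3))/8 = (-2*v*(-3))/8 = (6*v)/8 = 3*v/4)
(s(R(-1, -5))*22)*n(-4) = (((¾)*25)*22)*(-12 + 3*(-4)) = ((75/4)*22)*(-12 - 12) = (825/2)*(-24) = -9900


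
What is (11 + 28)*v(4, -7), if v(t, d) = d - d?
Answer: 0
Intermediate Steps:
v(t, d) = 0
(11 + 28)*v(4, -7) = (11 + 28)*0 = 39*0 = 0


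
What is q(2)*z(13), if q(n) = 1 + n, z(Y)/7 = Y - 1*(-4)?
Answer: 357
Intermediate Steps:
z(Y) = 28 + 7*Y (z(Y) = 7*(Y - 1*(-4)) = 7*(Y + 4) = 7*(4 + Y) = 28 + 7*Y)
q(2)*z(13) = (1 + 2)*(28 + 7*13) = 3*(28 + 91) = 3*119 = 357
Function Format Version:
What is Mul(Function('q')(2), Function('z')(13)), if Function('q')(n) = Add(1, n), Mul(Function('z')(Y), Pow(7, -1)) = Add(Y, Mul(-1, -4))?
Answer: 357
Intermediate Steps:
Function('z')(Y) = Add(28, Mul(7, Y)) (Function('z')(Y) = Mul(7, Add(Y, Mul(-1, -4))) = Mul(7, Add(Y, 4)) = Mul(7, Add(4, Y)) = Add(28, Mul(7, Y)))
Mul(Function('q')(2), Function('z')(13)) = Mul(Add(1, 2), Add(28, Mul(7, 13))) = Mul(3, Add(28, 91)) = Mul(3, 119) = 357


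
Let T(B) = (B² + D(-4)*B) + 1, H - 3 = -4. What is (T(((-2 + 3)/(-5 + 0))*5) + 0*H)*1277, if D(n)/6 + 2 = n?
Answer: 48526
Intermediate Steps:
H = -1 (H = 3 - 4 = -1)
D(n) = -12 + 6*n
T(B) = 1 + B² - 36*B (T(B) = (B² + (-12 + 6*(-4))*B) + 1 = (B² + (-12 - 24)*B) + 1 = (B² - 36*B) + 1 = 1 + B² - 36*B)
(T(((-2 + 3)/(-5 + 0))*5) + 0*H)*1277 = ((1 + (((-2 + 3)/(-5 + 0))*5)² - 36*(-2 + 3)/(-5 + 0)*5) + 0*(-1))*1277 = ((1 + ((1/(-5))*5)² - 36*1/(-5)*5) + 0)*1277 = ((1 + ((1*(-⅕))*5)² - 36*1*(-⅕)*5) + 0)*1277 = ((1 + (-⅕*5)² - (-36)*5/5) + 0)*1277 = ((1 + (-1)² - 36*(-1)) + 0)*1277 = ((1 + 1 + 36) + 0)*1277 = (38 + 0)*1277 = 38*1277 = 48526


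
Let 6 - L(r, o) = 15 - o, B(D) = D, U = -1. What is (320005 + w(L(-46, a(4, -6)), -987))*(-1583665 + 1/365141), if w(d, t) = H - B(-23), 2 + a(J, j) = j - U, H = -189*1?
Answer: -184950426939975996/365141 ≈ -5.0652e+11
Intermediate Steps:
H = -189
a(J, j) = -1 + j (a(J, j) = -2 + (j - 1*(-1)) = -2 + (j + 1) = -2 + (1 + j) = -1 + j)
L(r, o) = -9 + o (L(r, o) = 6 - (15 - o) = 6 + (-15 + o) = -9 + o)
w(d, t) = -166 (w(d, t) = -189 - 1*(-23) = -189 + 23 = -166)
(320005 + w(L(-46, a(4, -6)), -987))*(-1583665 + 1/365141) = (320005 - 166)*(-1583665 + 1/365141) = 319839*(-1583665 + 1/365141) = 319839*(-578261021764/365141) = -184950426939975996/365141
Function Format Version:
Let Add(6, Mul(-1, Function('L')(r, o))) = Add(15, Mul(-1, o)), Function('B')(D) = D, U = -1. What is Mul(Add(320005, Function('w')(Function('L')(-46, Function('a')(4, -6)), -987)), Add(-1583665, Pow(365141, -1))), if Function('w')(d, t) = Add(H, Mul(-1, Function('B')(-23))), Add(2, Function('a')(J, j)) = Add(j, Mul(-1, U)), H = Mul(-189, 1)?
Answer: Rational(-184950426939975996, 365141) ≈ -5.0652e+11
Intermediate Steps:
H = -189
Function('a')(J, j) = Add(-1, j) (Function('a')(J, j) = Add(-2, Add(j, Mul(-1, -1))) = Add(-2, Add(j, 1)) = Add(-2, Add(1, j)) = Add(-1, j))
Function('L')(r, o) = Add(-9, o) (Function('L')(r, o) = Add(6, Mul(-1, Add(15, Mul(-1, o)))) = Add(6, Add(-15, o)) = Add(-9, o))
Function('w')(d, t) = -166 (Function('w')(d, t) = Add(-189, Mul(-1, -23)) = Add(-189, 23) = -166)
Mul(Add(320005, Function('w')(Function('L')(-46, Function('a')(4, -6)), -987)), Add(-1583665, Pow(365141, -1))) = Mul(Add(320005, -166), Add(-1583665, Pow(365141, -1))) = Mul(319839, Add(-1583665, Rational(1, 365141))) = Mul(319839, Rational(-578261021764, 365141)) = Rational(-184950426939975996, 365141)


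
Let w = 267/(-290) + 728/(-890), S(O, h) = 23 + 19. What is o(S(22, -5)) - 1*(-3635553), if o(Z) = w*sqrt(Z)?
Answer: 3635553 - 8975*sqrt(42)/5162 ≈ 3.6355e+6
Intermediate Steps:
S(O, h) = 42
w = -8975/5162 (w = 267*(-1/290) + 728*(-1/890) = -267/290 - 364/445 = -8975/5162 ≈ -1.7387)
o(Z) = -8975*sqrt(Z)/5162
o(S(22, -5)) - 1*(-3635553) = -8975*sqrt(42)/5162 - 1*(-3635553) = -8975*sqrt(42)/5162 + 3635553 = 3635553 - 8975*sqrt(42)/5162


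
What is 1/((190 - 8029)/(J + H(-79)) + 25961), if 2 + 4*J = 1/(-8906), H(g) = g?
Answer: 2832109/73803638285 ≈ 3.8374e-5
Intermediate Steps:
J = -17813/35624 (J = -1/2 + (1/4)/(-8906) = -1/2 + (1/4)*(-1/8906) = -1/2 - 1/35624 = -17813/35624 ≈ -0.50003)
1/((190 - 8029)/(J + H(-79)) + 25961) = 1/((190 - 8029)/(-17813/35624 - 79) + 25961) = 1/(-7839/(-2832109/35624) + 25961) = 1/(-7839*(-35624/2832109) + 25961) = 1/(279256536/2832109 + 25961) = 1/(73803638285/2832109) = 2832109/73803638285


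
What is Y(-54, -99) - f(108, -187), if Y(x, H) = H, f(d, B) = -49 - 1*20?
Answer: -30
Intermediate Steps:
f(d, B) = -69 (f(d, B) = -49 - 20 = -69)
Y(-54, -99) - f(108, -187) = -99 - 1*(-69) = -99 + 69 = -30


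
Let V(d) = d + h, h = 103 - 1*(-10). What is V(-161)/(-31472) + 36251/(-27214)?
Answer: -71224075/53529938 ≈ -1.3305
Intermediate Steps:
h = 113 (h = 103 + 10 = 113)
V(d) = 113 + d (V(d) = d + 113 = 113 + d)
V(-161)/(-31472) + 36251/(-27214) = (113 - 161)/(-31472) + 36251/(-27214) = -48*(-1/31472) + 36251*(-1/27214) = 3/1967 - 36251/27214 = -71224075/53529938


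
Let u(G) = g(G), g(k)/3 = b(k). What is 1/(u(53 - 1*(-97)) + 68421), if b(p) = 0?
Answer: 1/68421 ≈ 1.4615e-5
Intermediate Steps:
g(k) = 0 (g(k) = 3*0 = 0)
u(G) = 0
1/(u(53 - 1*(-97)) + 68421) = 1/(0 + 68421) = 1/68421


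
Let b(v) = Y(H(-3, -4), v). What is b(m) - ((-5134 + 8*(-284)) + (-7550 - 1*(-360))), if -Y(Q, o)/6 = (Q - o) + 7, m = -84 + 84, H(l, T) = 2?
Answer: 14542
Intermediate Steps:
m = 0
Y(Q, o) = -42 - 6*Q + 6*o (Y(Q, o) = -6*((Q - o) + 7) = -6*(7 + Q - o) = -42 - 6*Q + 6*o)
b(v) = -54 + 6*v (b(v) = -42 - 6*2 + 6*v = -42 - 12 + 6*v = -54 + 6*v)
b(m) - ((-5134 + 8*(-284)) + (-7550 - 1*(-360))) = (-54 + 6*0) - ((-5134 + 8*(-284)) + (-7550 - 1*(-360))) = (-54 + 0) - ((-5134 - 2272) + (-7550 + 360)) = -54 - (-7406 - 7190) = -54 - 1*(-14596) = -54 + 14596 = 14542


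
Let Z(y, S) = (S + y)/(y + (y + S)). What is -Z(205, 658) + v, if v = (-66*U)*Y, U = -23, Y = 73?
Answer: 118348489/1068 ≈ 1.1081e+5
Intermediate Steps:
Z(y, S) = (S + y)/(S + 2*y) (Z(y, S) = (S + y)/(y + (S + y)) = (S + y)/(S + 2*y))
v = 110814 (v = -66*(-23)*73 = 1518*73 = 110814)
-Z(205, 658) + v = -(658 + 205)/(658 + 2*205) + 110814 = -863/(658 + 410) + 110814 = -863/1068 + 110814 = 118348489/1068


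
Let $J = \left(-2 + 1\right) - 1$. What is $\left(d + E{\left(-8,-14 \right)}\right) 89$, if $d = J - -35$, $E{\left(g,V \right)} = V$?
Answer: $1691$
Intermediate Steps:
$J = -2$ ($J = -1 - 1 = -2$)
$d = 33$ ($d = -2 - -35 = -2 + 35 = 33$)
$\left(d + E{\left(-8,-14 \right)}\right) 89 = \left(33 - 14\right) 89 = 19 \cdot 89 = 1691$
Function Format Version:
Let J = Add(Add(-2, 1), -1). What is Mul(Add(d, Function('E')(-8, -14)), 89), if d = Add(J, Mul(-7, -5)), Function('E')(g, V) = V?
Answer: 1691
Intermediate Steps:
J = -2 (J = Add(-1, -1) = -2)
d = 33 (d = Add(-2, Mul(-7, -5)) = Add(-2, 35) = 33)
Mul(Add(d, Function('E')(-8, -14)), 89) = Mul(Add(33, -14), 89) = Mul(19, 89) = 1691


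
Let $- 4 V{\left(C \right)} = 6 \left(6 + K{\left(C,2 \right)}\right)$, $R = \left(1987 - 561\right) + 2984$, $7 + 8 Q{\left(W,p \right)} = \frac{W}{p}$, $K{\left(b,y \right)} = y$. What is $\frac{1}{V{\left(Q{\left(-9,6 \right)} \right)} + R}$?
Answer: $\frac{1}{4398} \approx 0.00022738$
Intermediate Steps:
$Q{\left(W,p \right)} = - \frac{7}{8} + \frac{W}{8 p}$ ($Q{\left(W,p \right)} = - \frac{7}{8} + \frac{W \frac{1}{p}}{8} = - \frac{7}{8} + \frac{W}{8 p}$)
$R = 4410$ ($R = 1426 + 2984 = 4410$)
$V{\left(C \right)} = -12$ ($V{\left(C \right)} = - \frac{6 \left(6 + 2\right)}{4} = - \frac{6 \cdot 8}{4} = \left(- \frac{1}{4}\right) 48 = -12$)
$\frac{1}{V{\left(Q{\left(-9,6 \right)} \right)} + R} = \frac{1}{-12 + 4410} = \frac{1}{4398}$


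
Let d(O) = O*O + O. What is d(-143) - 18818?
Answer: 1488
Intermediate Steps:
d(O) = O + O² (d(O) = O² + O = O + O²)
d(-143) - 18818 = -143*(1 - 143) - 18818 = -143*(-142) - 18818 = 20306 - 18818 = 1488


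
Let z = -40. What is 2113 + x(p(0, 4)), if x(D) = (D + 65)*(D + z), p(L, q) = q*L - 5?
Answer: -587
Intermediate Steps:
p(L, q) = -5 + L*q (p(L, q) = L*q - 5 = -5 + L*q)
x(D) = (-40 + D)*(65 + D) (x(D) = (D + 65)*(D - 40) = (65 + D)*(-40 + D) = (-40 + D)*(65 + D))
2113 + x(p(0, 4)) = 2113 + (-2600 + (-5 + 0*4)² + 25*(-5 + 0*4)) = 2113 + (-2600 + (-5 + 0)² + 25*(-5 + 0)) = 2113 + (-2600 + (-5)² + 25*(-5)) = 2113 + (-2600 + 25 - 125) = 2113 - 2700 = -587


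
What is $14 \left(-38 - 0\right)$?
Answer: $-532$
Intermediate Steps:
$14 \left(-38 - 0\right) = 14 \left(-38 + 0\right) = 14 \left(-38\right) = -532$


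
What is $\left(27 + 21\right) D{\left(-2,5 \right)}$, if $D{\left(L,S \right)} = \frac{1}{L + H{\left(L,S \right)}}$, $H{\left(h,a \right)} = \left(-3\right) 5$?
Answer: $- \frac{48}{17} \approx -2.8235$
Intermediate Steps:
$H{\left(h,a \right)} = -15$
$D{\left(L,S \right)} = \frac{1}{-15 + L}$ ($D{\left(L,S \right)} = \frac{1}{L - 15} = \frac{1}{-15 + L}$)
$\left(27 + 21\right) D{\left(-2,5 \right)} = \frac{27 + 21}{-15 - 2} = \frac{48}{-17} = 48 \left(- \frac{1}{17}\right) = - \frac{48}{17}$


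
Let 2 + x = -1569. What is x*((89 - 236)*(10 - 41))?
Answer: -7159047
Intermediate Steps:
x = -1571 (x = -2 - 1569 = -1571)
x*((89 - 236)*(10 - 41)) = -1571*(89 - 236)*(10 - 41) = -(-230937)*(-31) = -1571*4557 = -7159047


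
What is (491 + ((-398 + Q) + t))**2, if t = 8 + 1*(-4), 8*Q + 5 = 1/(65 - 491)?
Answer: 107876118025/11614464 ≈ 9288.1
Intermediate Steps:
Q = -2131/3408 (Q = -5/8 + 1/(8*(65 - 491)) = -5/8 + (1/8)/(-426) = -5/8 + (1/8)*(-1/426) = -5/8 - 1/3408 = -2131/3408 ≈ -0.62529)
t = 4 (t = 8 - 4 = 4)
(491 + ((-398 + Q) + t))**2 = (491 + ((-398 - 2131/3408) + 4))**2 = (491 + (-1358515/3408 + 4))**2 = (491 - 1344883/3408)**2 = (328445/3408)**2 = 107876118025/11614464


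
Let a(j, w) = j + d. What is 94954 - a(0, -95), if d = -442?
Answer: 95396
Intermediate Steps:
a(j, w) = -442 + j (a(j, w) = j - 442 = -442 + j)
94954 - a(0, -95) = 94954 - (-442 + 0) = 94954 - 1*(-442) = 94954 + 442 = 95396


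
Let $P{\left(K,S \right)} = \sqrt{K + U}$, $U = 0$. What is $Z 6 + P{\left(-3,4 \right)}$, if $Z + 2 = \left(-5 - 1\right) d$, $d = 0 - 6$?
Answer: $204 + i \sqrt{3} \approx 204.0 + 1.732 i$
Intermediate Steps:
$d = -6$ ($d = 0 - 6 = -6$)
$P{\left(K,S \right)} = \sqrt{K}$ ($P{\left(K,S \right)} = \sqrt{K + 0} = \sqrt{K}$)
$Z = 34$ ($Z = -2 + \left(-5 - 1\right) \left(-6\right) = -2 - -36 = -2 + 36 = 34$)
$Z 6 + P{\left(-3,4 \right)} = 34 \cdot 6 + \sqrt{-3} = 204 + i \sqrt{3}$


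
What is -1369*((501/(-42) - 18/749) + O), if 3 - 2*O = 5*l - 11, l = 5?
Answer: 17895568/749 ≈ 23893.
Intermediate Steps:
O = -11/2 (O = 3/2 - (5*5 - 11)/2 = 3/2 - (25 - 11)/2 = 3/2 - ½*14 = 3/2 - 7 = -11/2 ≈ -5.5000)
-1369*((501/(-42) - 18/749) + O) = -1369*((501/(-42) - 18/749) - 11/2) = -1369*((501*(-1/42) - 18*1/749) - 11/2) = -1369*((-167/14 - 18/749) - 11/2) = -1369*(-17905/1498 - 11/2) = -1369*(-13072/749) = 17895568/749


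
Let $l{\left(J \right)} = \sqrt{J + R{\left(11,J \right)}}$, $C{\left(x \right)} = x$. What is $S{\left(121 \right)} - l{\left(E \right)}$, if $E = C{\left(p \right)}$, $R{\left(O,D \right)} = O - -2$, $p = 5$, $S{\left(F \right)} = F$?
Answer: $121 - 3 \sqrt{2} \approx 116.76$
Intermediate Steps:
$R{\left(O,D \right)} = 2 + O$ ($R{\left(O,D \right)} = O + 2 = 2 + O$)
$E = 5$
$l{\left(J \right)} = \sqrt{13 + J}$ ($l{\left(J \right)} = \sqrt{J + \left(2 + 11\right)} = \sqrt{J + 13} = \sqrt{13 + J}$)
$S{\left(121 \right)} - l{\left(E \right)} = 121 - \sqrt{13 + 5} = 121 - \sqrt{18} = 121 - 3 \sqrt{2}$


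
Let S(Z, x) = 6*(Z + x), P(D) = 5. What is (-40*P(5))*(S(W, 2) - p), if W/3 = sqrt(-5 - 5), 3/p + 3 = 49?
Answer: -54900/23 - 3600*I*sqrt(10) ≈ -2387.0 - 11384.0*I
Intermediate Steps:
p = 3/46 (p = 3/(-3 + 49) = 3/46 ≈ 0.065217)
W = 3*I*sqrt(10) (W = 3*sqrt(-5 - 5) = 3*sqrt(-10) = 3*(I*sqrt(10)) = 3*I*sqrt(10) ≈ 9.4868*I)
S(Z, x) = 6*Z + 6*x
(-40*P(5))*(S(W, 2) - p) = (-40*5)*((6*(3*I*sqrt(10)) + 6*2) - 1*3/46) = -200*((18*I*sqrt(10) + 12) - 3/46) = -200*((12 + 18*I*sqrt(10)) - 3/46) = -200*(549/46 + 18*I*sqrt(10)) = -54900/23 - 3600*I*sqrt(10)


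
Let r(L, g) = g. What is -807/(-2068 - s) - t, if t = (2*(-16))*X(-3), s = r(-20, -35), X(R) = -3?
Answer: -194361/2033 ≈ -95.603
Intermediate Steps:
s = -35
t = 96 (t = (2*(-16))*(-3) = -32*(-3) = 96)
-807/(-2068 - s) - t = -807/(-2068 - 1*(-35)) - 1*96 = -807/(-2068 + 35) - 96 = -807/(-2033) - 96 = -807*(-1/2033) - 96 = 807/2033 - 96 = -194361/2033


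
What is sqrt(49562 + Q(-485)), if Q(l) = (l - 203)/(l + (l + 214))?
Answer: sqrt(196715190)/63 ≈ 222.63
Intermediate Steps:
Q(l) = (-203 + l)/(214 + 2*l) (Q(l) = (-203 + l)/(l + (214 + l)) = (-203 + l)/(214 + 2*l))
sqrt(49562 + Q(-485)) = sqrt(49562 + (-203 - 485)/(2*(107 - 485))) = sqrt(49562 + (1/2)*(-688)/(-378)) = sqrt(49562 + (1/2)*(-1/378)*(-688)) = sqrt(49562 + 172/189) = sqrt(9367390/189) = sqrt(196715190)/63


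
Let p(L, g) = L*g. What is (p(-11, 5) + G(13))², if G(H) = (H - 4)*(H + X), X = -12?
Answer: 2116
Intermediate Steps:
G(H) = (-12 + H)*(-4 + H) (G(H) = (H - 4)*(H - 12) = (-4 + H)*(-12 + H) = (-12 + H)*(-4 + H))
(p(-11, 5) + G(13))² = (-11*5 + (48 + 13² - 16*13))² = (-55 + (48 + 169 - 208))² = (-55 + 9)² = (-46)² = 2116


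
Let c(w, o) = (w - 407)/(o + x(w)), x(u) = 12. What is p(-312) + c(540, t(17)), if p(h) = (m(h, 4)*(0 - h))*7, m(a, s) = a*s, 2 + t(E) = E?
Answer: -73591931/27 ≈ -2.7256e+6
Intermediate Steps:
t(E) = -2 + E
c(w, o) = (-407 + w)/(12 + o) (c(w, o) = (w - 407)/(o + 12) = (-407 + w)/(12 + o))
p(h) = -28*h² (p(h) = ((h*4)*(0 - h))*7 = ((4*h)*(-h))*7 = -4*h²*7 = -28*h²)
p(-312) + c(540, t(17)) = -28*(-312)² + (-407 + 540)/(12 + (-2 + 17)) = -28*97344 + 133/(12 + 15) = -2725632 + 133/27 = -73591931/27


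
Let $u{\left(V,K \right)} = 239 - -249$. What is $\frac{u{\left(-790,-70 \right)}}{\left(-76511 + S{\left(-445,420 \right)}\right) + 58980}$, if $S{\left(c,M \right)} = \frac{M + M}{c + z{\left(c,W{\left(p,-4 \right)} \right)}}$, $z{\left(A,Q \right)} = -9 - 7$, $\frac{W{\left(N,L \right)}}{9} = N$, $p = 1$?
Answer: $- \frac{224968}{8082631} \approx -0.027834$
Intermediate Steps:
$W{\left(N,L \right)} = 9 N$
$u{\left(V,K \right)} = 488$ ($u{\left(V,K \right)} = 239 + 249 = 488$)
$z{\left(A,Q \right)} = -16$
$S{\left(c,M \right)} = \frac{2 M}{-16 + c}$ ($S{\left(c,M \right)} = \frac{M + M}{c - 16} = \frac{2 M}{-16 + c}$)
$\frac{u{\left(-790,-70 \right)}}{\left(-76511 + S{\left(-445,420 \right)}\right) + 58980} = \frac{488}{\left(-76511 + 2 \cdot 420 \frac{1}{-16 - 445}\right) + 58980} = \frac{488}{\left(-76511 + 2 \cdot 420 \frac{1}{-461}\right) + 58980} = \frac{488}{\left(-76511 + 2 \cdot 420 \left(- \frac{1}{461}\right)\right) + 58980} = \frac{488}{\left(-76511 - \frac{840}{461}\right) + 58980} = \frac{488}{- \frac{35272411}{461} + 58980} = \frac{488}{- \frac{8082631}{461}} = 488 \left(- \frac{461}{8082631}\right) = - \frac{224968}{8082631}$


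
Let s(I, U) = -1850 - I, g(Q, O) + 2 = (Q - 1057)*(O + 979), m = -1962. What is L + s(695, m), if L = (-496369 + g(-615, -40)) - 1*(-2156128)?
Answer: 87204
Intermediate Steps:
g(Q, O) = -2 + (-1057 + Q)*(979 + O) (g(Q, O) = -2 + (Q - 1057)*(O + 979) = -2 + (-1057 + Q)*(979 + O))
L = 89749 (L = (-496369 + (-1034805 - 1057*(-40) + 979*(-615) - 40*(-615))) - 1*(-2156128) = (-496369 + (-1034805 + 42280 - 602085 + 24600)) + 2156128 = (-496369 - 1570010) + 2156128 = -2066379 + 2156128 = 89749)
L + s(695, m) = 89749 + (-1850 - 1*695) = 89749 + (-1850 - 695) = 89749 - 2545 = 87204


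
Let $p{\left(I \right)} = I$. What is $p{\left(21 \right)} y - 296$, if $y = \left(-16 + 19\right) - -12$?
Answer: $19$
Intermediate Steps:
$y = 15$ ($y = 3 + 12 = 15$)
$p{\left(21 \right)} y - 296 = 21 \cdot 15 - 296 = 315 - 296 = 19$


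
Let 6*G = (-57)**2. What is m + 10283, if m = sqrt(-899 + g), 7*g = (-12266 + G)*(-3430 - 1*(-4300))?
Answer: 10283 + 4*I*sqrt(4465391)/7 ≈ 10283.0 + 1207.5*I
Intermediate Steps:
G = 1083/2 (G = (1/6)*(-57)**2 = (1/6)*3249 = 1083/2 ≈ 541.50)
g = -10200315/7 (g = ((-12266 + 1083/2)*(-3430 - 1*(-4300)))/7 = (-23449*(-3430 + 4300)/2)/7 = (-23449/2*870)/7 = (1/7)*(-10200315) = -10200315/7 ≈ -1.4572e+6)
m = 4*I*sqrt(4465391)/7 (m = sqrt(-899 - 10200315/7) = sqrt(-10206608/7) = 4*I*sqrt(4465391)/7 ≈ 1207.5*I)
m + 10283 = 4*I*sqrt(4465391)/7 + 10283 = 10283 + 4*I*sqrt(4465391)/7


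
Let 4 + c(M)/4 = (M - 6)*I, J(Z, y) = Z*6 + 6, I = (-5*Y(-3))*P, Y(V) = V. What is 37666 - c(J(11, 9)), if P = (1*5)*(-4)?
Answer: 116882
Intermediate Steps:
P = -20 (P = 5*(-4) = -20)
I = -300 (I = -5*(-3)*(-20) = 15*(-20) = -300)
J(Z, y) = 6 + 6*Z (J(Z, y) = 6*Z + 6 = 6 + 6*Z)
c(M) = 7184 - 1200*M (c(M) = -16 + 4*((M - 6)*(-300)) = -16 + 4*((-6 + M)*(-300)) = -16 + 4*(1800 - 300*M) = -16 + (7200 - 1200*M) = 7184 - 1200*M)
37666 - c(J(11, 9)) = 37666 - (7184 - 1200*(6 + 6*11)) = 37666 - (7184 - 1200*(6 + 66)) = 37666 - (7184 - 1200*72) = 37666 - (7184 - 86400) = 37666 - 1*(-79216) = 37666 + 79216 = 116882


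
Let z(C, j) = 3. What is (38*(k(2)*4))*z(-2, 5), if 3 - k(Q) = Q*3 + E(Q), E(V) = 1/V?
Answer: -1596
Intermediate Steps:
k(Q) = 3 - 1/Q - 3*Q (k(Q) = 3 - (Q*3 + 1/Q) = 3 - (3*Q + 1/Q) = 3 - (1/Q + 3*Q) = 3 + (-1/Q - 3*Q) = 3 - 1/Q - 3*Q)
(38*(k(2)*4))*z(-2, 5) = (38*((3 - 1/2 - 3*2)*4))*3 = (38*((3 - 1*½ - 6)*4))*3 = (38*((3 - ½ - 6)*4))*3 = (38*(-7/2*4))*3 = (38*(-14))*3 = -532*3 = -1596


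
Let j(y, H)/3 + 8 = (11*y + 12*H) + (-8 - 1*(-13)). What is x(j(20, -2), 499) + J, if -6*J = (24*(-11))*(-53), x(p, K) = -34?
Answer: -2366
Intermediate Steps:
j(y, H) = -9 + 33*y + 36*H (j(y, H) = -24 + 3*((11*y + 12*H) + (-8 - 1*(-13))) = -24 + 3*((11*y + 12*H) + (-8 + 13)) = -24 + 3*((11*y + 12*H) + 5) = -24 + 3*(5 + 11*y + 12*H) = -24 + (15 + 33*y + 36*H) = -9 + 33*y + 36*H)
J = -2332 (J = -24*(-11)*(-53)/6 = -(-44)*(-53) = -⅙*13992 = -2332)
x(j(20, -2), 499) + J = -34 - 2332 = -2366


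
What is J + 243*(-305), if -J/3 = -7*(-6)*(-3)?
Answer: -73737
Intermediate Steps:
J = 378 (J = -3*(-7*(-6))*(-3) = -126*(-3) = -3*(-126) = 378)
J + 243*(-305) = 378 + 243*(-305) = 378 - 74115 = -73737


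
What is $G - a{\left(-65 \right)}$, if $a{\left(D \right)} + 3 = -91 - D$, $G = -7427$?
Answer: $-7398$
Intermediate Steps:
$a{\left(D \right)} = -94 - D$ ($a{\left(D \right)} = -3 - \left(91 + D\right) = -94 - D$)
$G - a{\left(-65 \right)} = -7427 - \left(-94 - -65\right) = -7427 - \left(-94 + 65\right) = -7427 - -29 = -7427 + 29 = -7398$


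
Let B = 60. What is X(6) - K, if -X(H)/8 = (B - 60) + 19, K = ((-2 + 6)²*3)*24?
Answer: -1304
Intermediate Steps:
K = 1152 (K = (4²*3)*24 = (16*3)*24 = 48*24 = 1152)
X(H) = -152 (X(H) = -8*((60 - 60) + 19) = -8*(0 + 19) = -8*19 = -152)
X(6) - K = -152 - 1*1152 = -152 - 1152 = -1304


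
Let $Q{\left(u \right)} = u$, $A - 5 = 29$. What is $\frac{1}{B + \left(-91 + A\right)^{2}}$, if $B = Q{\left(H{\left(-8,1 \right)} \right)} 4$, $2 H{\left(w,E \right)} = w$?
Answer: $\frac{1}{3233} \approx 0.00030931$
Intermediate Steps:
$A = 34$ ($A = 5 + 29 = 34$)
$H{\left(w,E \right)} = \frac{w}{2}$
$B = -16$ ($B = \frac{1}{2} \left(-8\right) 4 = \left(-4\right) 4 = -16$)
$\frac{1}{B + \left(-91 + A\right)^{2}} = \frac{1}{-16 + \left(-91 + 34\right)^{2}} = \frac{1}{-16 + \left(-57\right)^{2}} = \frac{1}{-16 + 3249} = \frac{1}{3233}$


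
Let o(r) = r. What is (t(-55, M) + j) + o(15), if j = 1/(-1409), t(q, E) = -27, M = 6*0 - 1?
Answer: -16909/1409 ≈ -12.001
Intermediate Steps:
M = -1 (M = 0 - 1 = -1)
j = -1/1409 ≈ -0.00070972
(t(-55, M) + j) + o(15) = (-27 - 1/1409) + 15 = -38044/1409 + 15 = -16909/1409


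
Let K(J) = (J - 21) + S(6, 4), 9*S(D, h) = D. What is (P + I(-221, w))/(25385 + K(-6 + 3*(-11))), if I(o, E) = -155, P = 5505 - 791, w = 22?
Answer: 13677/75977 ≈ 0.18002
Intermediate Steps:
S(D, h) = D/9
P = 4714
K(J) = -61/3 + J (K(J) = (J - 21) + (⅑)*6 = (-21 + J) + ⅔ = -61/3 + J)
(P + I(-221, w))/(25385 + K(-6 + 3*(-11))) = (4714 - 155)/(25385 + (-61/3 + (-6 + 3*(-11)))) = 4559/(25385 + (-61/3 + (-6 - 33))) = 4559/(25385 + (-61/3 - 39)) = 4559/(25385 - 178/3) = 4559/(75977/3) = 4559*(3/75977) = 13677/75977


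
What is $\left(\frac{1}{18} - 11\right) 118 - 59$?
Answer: $- \frac{12154}{9} \approx -1350.4$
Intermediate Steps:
$\left(\frac{1}{18} - 11\right) 118 - 59 = \left(- \frac{197}{18}\right) 118 - 59 = - \frac{11623}{9} - 59 = - \frac{12154}{9}$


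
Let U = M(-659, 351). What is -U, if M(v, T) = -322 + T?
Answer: -29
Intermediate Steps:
U = 29 (U = -322 + 351 = 29)
-U = -1*29 = -29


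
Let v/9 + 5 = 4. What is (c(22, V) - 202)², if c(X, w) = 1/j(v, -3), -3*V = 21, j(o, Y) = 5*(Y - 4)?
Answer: 49999041/1225 ≈ 40816.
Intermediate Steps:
v = -9 (v = -45 + 9*4 = -45 + 36 = -9)
j(o, Y) = -20 + 5*Y (j(o, Y) = 5*(-4 + Y) = -20 + 5*Y)
V = -7 (V = -⅓*21 = -7)
c(X, w) = -1/35 (c(X, w) = 1/(-20 + 5*(-3)) = 1/(-20 - 15) = 1/(-35) = -1/35)
(c(22, V) - 202)² = (-1/35 - 202)² = (-7071/35)² = 49999041/1225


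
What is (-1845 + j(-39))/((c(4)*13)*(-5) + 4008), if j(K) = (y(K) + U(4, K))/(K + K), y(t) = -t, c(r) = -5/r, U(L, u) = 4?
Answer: -287906/637923 ≈ -0.45132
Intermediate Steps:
j(K) = (4 - K)/(2*K) (j(K) = (-K + 4)/(K + K) = (4 - K)/((2*K)) = (4 - K)*(1/(2*K)) = (4 - K)/(2*K))
(-1845 + j(-39))/((c(4)*13)*(-5) + 4008) = (-1845 + (½)*(4 - 1*(-39))/(-39))/((-5/4*13)*(-5) + 4008) = (-1845 + (½)*(-1/39)*(4 + 39))/((-5*¼*13)*(-5) + 4008) = (-1845 + (½)*(-1/39)*43)/(-5/4*13*(-5) + 4008) = (-1845 - 43/78)/(-65/4*(-5) + 4008) = -143953/(78*(325/4 + 4008)) = -143953/(78*16357/4) = -143953/78*4/16357 = -287906/637923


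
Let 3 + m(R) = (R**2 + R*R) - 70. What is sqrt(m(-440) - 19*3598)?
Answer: sqrt(318765) ≈ 564.59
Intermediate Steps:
m(R) = -73 + 2*R**2 (m(R) = -3 + ((R**2 + R*R) - 70) = -3 + ((R**2 + R**2) - 70) = -3 + (2*R**2 - 70) = -3 + (-70 + 2*R**2) = -73 + 2*R**2)
sqrt(m(-440) - 19*3598) = sqrt((-73 + 2*(-440)**2) - 19*3598) = sqrt((-73 + 2*193600) - 68362) = sqrt((-73 + 387200) - 68362) = sqrt(387127 - 68362) = sqrt(318765)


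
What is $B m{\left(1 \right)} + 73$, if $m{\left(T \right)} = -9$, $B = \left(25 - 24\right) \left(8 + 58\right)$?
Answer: $-521$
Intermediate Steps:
$B = 66$ ($B = 1 \cdot 66 = 66$)
$B m{\left(1 \right)} + 73 = 66 \left(-9\right) + 73 = -594 + 73 = -521$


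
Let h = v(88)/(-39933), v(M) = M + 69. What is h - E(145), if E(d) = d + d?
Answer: -11580727/39933 ≈ -290.00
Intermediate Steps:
v(M) = 69 + M
E(d) = 2*d
h = -157/39933 (h = (69 + 88)/(-39933) = 157*(-1/39933) = -157/39933 ≈ -0.0039316)
h - E(145) = -157/39933 - 2*145 = -157/39933 - 1*290 = -157/39933 - 290 = -11580727/39933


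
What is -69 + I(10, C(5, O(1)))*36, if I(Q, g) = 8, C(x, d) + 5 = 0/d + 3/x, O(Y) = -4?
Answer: 219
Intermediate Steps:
C(x, d) = -5 + 3/x (C(x, d) = -5 + (0/d + 3/x) = -5 + (0 + 3/x) = -5 + 3/x)
-69 + I(10, C(5, O(1)))*36 = -69 + 8*36 = -69 + 288 = 219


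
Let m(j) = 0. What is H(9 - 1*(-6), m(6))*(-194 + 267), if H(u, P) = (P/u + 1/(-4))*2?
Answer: -73/2 ≈ -36.500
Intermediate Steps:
H(u, P) = -½ + 2*P/u (H(u, P) = (P/u + 1*(-¼))*2 = (P/u - ¼)*2 = (-¼ + P/u)*2 = -½ + 2*P/u)
H(9 - 1*(-6), m(6))*(-194 + 267) = ((-(9 - 1*(-6)) + 4*0)/(2*(9 - 1*(-6))))*(-194 + 267) = ((-(9 + 6) + 0)/(2*(9 + 6)))*73 = ((½)*(-1*15 + 0)/15)*73 = ((½)*(1/15)*(-15 + 0))*73 = ((½)*(1/15)*(-15))*73 = -½*73 = -73/2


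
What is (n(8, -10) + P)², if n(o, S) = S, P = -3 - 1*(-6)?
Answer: 49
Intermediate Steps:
P = 3 (P = -3 + 6 = 3)
(n(8, -10) + P)² = (-10 + 3)² = (-7)² = 49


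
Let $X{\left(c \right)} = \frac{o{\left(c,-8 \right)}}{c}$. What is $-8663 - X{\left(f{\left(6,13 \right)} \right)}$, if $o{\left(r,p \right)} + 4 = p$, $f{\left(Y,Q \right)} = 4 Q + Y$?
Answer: $- \frac{251221}{29} \approx -8662.8$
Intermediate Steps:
$f{\left(Y,Q \right)} = Y + 4 Q$
$o{\left(r,p \right)} = -4 + p$
$X{\left(c \right)} = - \frac{12}{c}$ ($X{\left(c \right)} = \frac{-4 - 8}{c} = - \frac{12}{c}$)
$-8663 - X{\left(f{\left(6,13 \right)} \right)} = -8663 - - \frac{12}{6 + 4 \cdot 13} = -8663 - - \frac{12}{6 + 52} = -8663 - - \frac{12}{58} = -8663 - \left(-12\right) \frac{1}{58} = -8663 - - \frac{6}{29} = -8663 + \frac{6}{29} = - \frac{251221}{29}$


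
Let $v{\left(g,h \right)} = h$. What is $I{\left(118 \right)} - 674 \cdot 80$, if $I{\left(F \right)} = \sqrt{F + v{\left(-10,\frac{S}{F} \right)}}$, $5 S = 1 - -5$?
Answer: $-53920 + \frac{\sqrt{10269835}}{295} \approx -53909.0$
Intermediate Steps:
$S = \frac{6}{5}$ ($S = \frac{1 - -5}{5} = \frac{1 + 5}{5} = \frac{1}{5} \cdot 6 = \frac{6}{5} \approx 1.2$)
$I{\left(F \right)} = \sqrt{F + \frac{6}{5 F}}$
$I{\left(118 \right)} - 674 \cdot 80 = \frac{\sqrt{25 \cdot 118 + \frac{30}{118}}}{5} - 674 \cdot 80 = \frac{\sqrt{2950 + 30 \cdot \frac{1}{118}}}{5} - 53920 = \frac{\sqrt{2950 + \frac{15}{59}}}{5} - 53920 = \frac{\sqrt{\frac{174065}{59}}}{5} - 53920 = \frac{\frac{1}{59} \sqrt{10269835}}{5} - 53920 = \frac{\sqrt{10269835}}{295} - 53920 = -53920 + \frac{\sqrt{10269835}}{295}$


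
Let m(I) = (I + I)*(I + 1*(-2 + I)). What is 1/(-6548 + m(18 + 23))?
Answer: 1/12 ≈ 0.083333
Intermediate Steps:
m(I) = 2*I*(-2 + 2*I) (m(I) = (2*I)*(I + (-2 + I)) = (2*I)*(-2 + 2*I) = 2*I*(-2 + 2*I))
1/(-6548 + m(18 + 23)) = 1/(-6548 + 4*(18 + 23)*(-1 + (18 + 23))) = 1/(-6548 + 4*41*(-1 + 41)) = 1/(-6548 + 4*41*40) = 1/(-6548 + 6560) = 1/12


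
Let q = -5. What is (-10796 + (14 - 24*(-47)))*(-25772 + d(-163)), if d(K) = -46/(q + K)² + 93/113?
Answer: 66123728865535/265776 ≈ 2.4879e+8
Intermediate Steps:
d(K) = 93/113 - 46/(-5 + K)² (d(K) = -46/(-5 + K)² + 93/113 = 93/113 - 46/(-5 + K)²)
(-10796 + (14 - 24*(-47)))*(-25772 + d(-163)) = (-10796 + (14 - 24*(-47)))*(-25772 + (93/113 - 46/(-5 - 163)²)) = (-10796 + (14 + 1128))*(-25772 + (93/113 - 46/(-168)²)) = (-10796 + 1142)*(-25772 + (93/113 - 46*1/28224)) = -9654*(-25772 + (93/113 - 23/14112)) = -9654*(-25772 + 1309817/1594656) = -9654*(-41096164615/1594656) = 66123728865535/265776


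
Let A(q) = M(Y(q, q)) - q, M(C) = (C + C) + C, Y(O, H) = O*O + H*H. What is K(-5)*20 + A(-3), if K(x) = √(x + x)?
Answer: 57 + 20*I*√10 ≈ 57.0 + 63.246*I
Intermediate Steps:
Y(O, H) = H² + O² (Y(O, H) = O² + H² = H² + O²)
M(C) = 3*C (M(C) = 2*C + C = 3*C)
K(x) = √2*√x (K(x) = √(2*x) = √2*√x)
A(q) = -q + 6*q² (A(q) = 3*(q² + q²) - q = 3*(2*q²) - q = 6*q² - q = -q + 6*q²)
K(-5)*20 + A(-3) = (√2*√(-5))*20 - 3*(-1 + 6*(-3)) = (√2*(I*√5))*20 - 3*(-1 - 18) = (I*√10)*20 - 3*(-19) = 20*I*√10 + 57 = 57 + 20*I*√10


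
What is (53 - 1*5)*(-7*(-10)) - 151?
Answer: 3209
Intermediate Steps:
(53 - 1*5)*(-7*(-10)) - 151 = (53 - 5)*70 - 151 = 48*70 - 151 = 3360 - 151 = 3209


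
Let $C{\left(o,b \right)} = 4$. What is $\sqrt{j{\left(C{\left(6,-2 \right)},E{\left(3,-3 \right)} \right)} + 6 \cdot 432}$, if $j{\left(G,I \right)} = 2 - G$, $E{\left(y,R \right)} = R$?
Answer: $\sqrt{2590} \approx 50.892$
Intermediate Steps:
$\sqrt{j{\left(C{\left(6,-2 \right)},E{\left(3,-3 \right)} \right)} + 6 \cdot 432} = \sqrt{\left(2 - 4\right) + 6 \cdot 432} = \sqrt{\left(2 - 4\right) + 2592} = \sqrt{-2 + 2592} = \sqrt{2590}$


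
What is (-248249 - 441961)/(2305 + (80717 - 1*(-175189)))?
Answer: -690210/258211 ≈ -2.6730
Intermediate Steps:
(-248249 - 441961)/(2305 + (80717 - 1*(-175189))) = -690210/(2305 + (80717 + 175189)) = -690210/(2305 + 255906) = -690210/258211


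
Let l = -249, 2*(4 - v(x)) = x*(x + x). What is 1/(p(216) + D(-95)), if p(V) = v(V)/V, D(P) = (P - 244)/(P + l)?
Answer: -9288/1996883 ≈ -0.0046512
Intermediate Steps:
v(x) = 4 - x² (v(x) = 4 - x*(x + x)/2 = 4 - x*2*x/2 = 4 - x²)
D(P) = (-244 + P)/(-249 + P) (D(P) = (P - 244)/(P - 249) = (-244 + P)/(-249 + P))
p(V) = (4 - V²)/V
1/(p(216) + D(-95)) = 1/((-1*216 + 4/216) + (-244 - 95)/(-249 - 95)) = 1/((-216 + 4*(1/216)) - 339/(-344)) = 1/((-216 + 1/54) - 1/344*(-339)) = 1/(-11663/54 + 339/344) = 1/(-1996883/9288) = -9288/1996883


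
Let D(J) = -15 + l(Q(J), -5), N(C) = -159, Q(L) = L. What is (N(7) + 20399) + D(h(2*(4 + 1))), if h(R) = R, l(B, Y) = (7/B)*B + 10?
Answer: 20242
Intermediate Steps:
l(B, Y) = 17 (l(B, Y) = 7 + 10 = 17)
D(J) = 2 (D(J) = -15 + 17 = 2)
(N(7) + 20399) + D(h(2*(4 + 1))) = (-159 + 20399) + 2 = 20240 + 2 = 20242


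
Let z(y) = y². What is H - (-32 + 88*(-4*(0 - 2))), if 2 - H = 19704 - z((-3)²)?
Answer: -20293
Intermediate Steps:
H = -19621 (H = 2 - (19704 - ((-3)²)²) = 2 - (19704 - 1*9²) = 2 - (19704 - 1*81) = 2 - (19704 - 81) = 2 - 1*19623 = 2 - 19623 = -19621)
H - (-32 + 88*(-4*(0 - 2))) = -19621 - (-32 + 88*(-4*(0 - 2))) = -19621 - (-32 + 88*(-4*(-2))) = -19621 - (-32 + 88*8) = -19621 - (-32 + 704) = -19621 - 1*672 = -19621 - 672 = -20293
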